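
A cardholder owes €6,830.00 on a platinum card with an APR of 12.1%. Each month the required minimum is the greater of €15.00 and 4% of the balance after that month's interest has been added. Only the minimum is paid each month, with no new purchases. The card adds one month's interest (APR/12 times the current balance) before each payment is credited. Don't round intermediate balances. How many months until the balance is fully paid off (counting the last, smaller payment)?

124 months

Monthly rate r = 12.1%/12 = 1.00833% = 0.0100833.
While 4% of the post-interest balance exceeds €15.00, each month B ← (B·(1+r))·(1 − 0.04), i.e. B shrinks by the factor (1+r)·0.96 = 0.96968.
This holds for months 1–95. Entering month 96 the balance is €366.54; 4% of the post-interest balance is now below €15.00, so the flat €15.00 minimum applies from here.
From month 96 a fixed €15.00 at rate r clears €366.54 in 29 more payments. Total: 95 + 29 = 124 months.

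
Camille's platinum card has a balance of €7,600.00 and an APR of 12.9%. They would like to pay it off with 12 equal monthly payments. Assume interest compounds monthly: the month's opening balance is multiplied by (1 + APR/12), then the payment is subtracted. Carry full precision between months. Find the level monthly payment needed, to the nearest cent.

Monthly rate r = 12.9%/12 = 1.075% = 0.01075.
Level-payment amortization: P = B₀·r / (1 − (1+r)^(−n)) = 7600.00·0.01075 / (1 − 1.01075^(−12)).
Denominator 1 − (1+r)^(−12) = 0.1204207.
P = 81.7 / 0.1204207 ≈ 678.45.

€678.45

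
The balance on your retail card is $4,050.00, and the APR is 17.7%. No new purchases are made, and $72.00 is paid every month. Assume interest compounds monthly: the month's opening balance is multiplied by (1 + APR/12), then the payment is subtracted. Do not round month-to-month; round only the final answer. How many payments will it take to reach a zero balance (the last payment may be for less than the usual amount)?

Monthly rate r = 17.7%/12 = 1.475% = 0.01475.
Recurrence: B ← B·(1+r) − $72.00.
Month 1: interest $59.74; balance after payment $4,037.74.
Month 2: interest $59.56; balance after payment $4,025.29.
Closed form: n = −ln(1 − rB₀/P)/ln(1+r) = −ln(0.17031)/ln(1.01475) ≈ 120.891, so the balance reaches zero during payment 121.

121 payments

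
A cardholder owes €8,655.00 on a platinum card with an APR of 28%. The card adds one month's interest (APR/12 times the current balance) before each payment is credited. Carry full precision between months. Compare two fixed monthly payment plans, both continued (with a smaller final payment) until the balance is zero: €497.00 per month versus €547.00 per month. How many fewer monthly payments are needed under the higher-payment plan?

3 fewer payments

Monthly rate r = 28%/12 = 2.33333% = 0.0233333.
At €497.00/mo: n = ⌈−ln(1 − rB₀/P)/ln(1+r)⌉ = 23 payments (last €303.23); total interest = total paid − €8,655.00 = €2,582.23.
At €547.00/mo: 20 payments (last €534.20); total interest €2,272.20.
Payments saved = 23 − 20 = 3.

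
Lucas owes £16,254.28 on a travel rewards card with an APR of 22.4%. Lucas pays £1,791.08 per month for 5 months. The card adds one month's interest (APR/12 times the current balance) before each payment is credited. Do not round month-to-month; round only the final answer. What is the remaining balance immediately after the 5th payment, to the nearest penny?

£8,533.02

Monthly rate r = 22.4%/12 = 1.86667% = 0.0186667.
Each month: B ← B·(1+r) − £1,791.08.
Month 1: interest £303.41; balance after payment £14,766.61.
Month 2: interest £275.64; balance after payment £13,251.18.
Month 3: interest £247.36; balance after payment £11,707.45.
Month 4: interest £218.54; balance after payment £10,134.91.
Month 5: interest £189.19; balance after payment £8,533.02.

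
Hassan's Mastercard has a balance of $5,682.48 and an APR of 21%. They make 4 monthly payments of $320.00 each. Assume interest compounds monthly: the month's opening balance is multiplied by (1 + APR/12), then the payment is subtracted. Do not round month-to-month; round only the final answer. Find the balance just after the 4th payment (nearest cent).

$4,776.82

Monthly rate r = 21%/12 = 1.75% = 0.0175.
Each month: B ← B·(1+r) − $320.00.
Month 1: interest $99.44; balance after payment $5,461.92.
Month 2: interest $95.58; balance after payment $5,237.51.
Month 3: interest $91.66; balance after payment $5,009.16.
Month 4: interest $87.66; balance after payment $4,776.82.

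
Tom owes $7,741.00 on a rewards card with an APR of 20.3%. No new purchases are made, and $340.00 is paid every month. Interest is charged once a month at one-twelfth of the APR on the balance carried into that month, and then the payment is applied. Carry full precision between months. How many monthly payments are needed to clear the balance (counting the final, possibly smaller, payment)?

Monthly rate r = 20.3%/12 = 1.69167% = 0.0169167.
Recurrence: B ← B·(1+r) − $340.00.
Month 1: interest $130.95; balance after payment $7,531.95.
Month 2: interest $127.42; balance after payment $7,319.37.
Closed form: n = −ln(1 − rB₀/P)/ln(1+r) = −ln(0.61485)/ln(1.01692) ≈ 28.994, so the balance reaches zero during payment 29.

29 payments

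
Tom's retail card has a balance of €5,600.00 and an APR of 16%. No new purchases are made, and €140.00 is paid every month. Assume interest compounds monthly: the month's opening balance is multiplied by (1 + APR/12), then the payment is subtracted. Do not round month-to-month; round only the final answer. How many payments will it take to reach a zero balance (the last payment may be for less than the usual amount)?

58 payments

Monthly rate r = 16%/12 = 1.33333% = 0.0133333.
Recurrence: B ← B·(1+r) − €140.00.
Month 1: interest €74.67; balance after payment €5,534.67.
Month 2: interest €73.80; balance after payment €5,468.46.
Closed form: n = −ln(1 − rB₀/P)/ln(1+r) = −ln(0.46667)/ln(1.01333) ≈ 57.541, so the balance reaches zero during payment 58.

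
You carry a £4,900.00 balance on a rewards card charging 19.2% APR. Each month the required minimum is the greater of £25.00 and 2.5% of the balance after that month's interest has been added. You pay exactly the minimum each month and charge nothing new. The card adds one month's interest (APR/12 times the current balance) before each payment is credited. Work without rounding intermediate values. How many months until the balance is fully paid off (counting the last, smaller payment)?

233 months

Monthly rate r = 19.2%/12 = 1.6% = 0.016.
While 2.5% of the post-interest balance exceeds £25.00, each month B ← (B·(1+r))·(1 − 0.025), i.e. B shrinks by the factor (1+r)·0.975 = 0.9906.
This holds for months 1–170. Entering month 171 the balance is £983.81; 2.5% of the post-interest balance is now below £25.00, so the flat £25.00 minimum applies from here.
From month 171 a fixed £25.00 at rate r clears £983.81 in 63 more payments. Total: 170 + 63 = 233 months.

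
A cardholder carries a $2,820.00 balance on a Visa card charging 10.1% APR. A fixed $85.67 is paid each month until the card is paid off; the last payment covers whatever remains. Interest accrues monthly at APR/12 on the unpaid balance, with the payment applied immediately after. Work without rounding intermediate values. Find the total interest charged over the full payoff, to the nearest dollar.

Monthly rate r = 10.1%/12 = 0.841667% = 0.00841667.
Payoff takes n = ⌈−ln(1 − rB₀/P)/ln(1+r)⌉ = ⌈38.707⌉ = 39 payments; the last is $60.61.
Total paid = 38·$85.67 + $60.61 = $3,316.07.
Total interest = total paid − principal = $3,316.07 − $2,820.00 = $496.07.

$496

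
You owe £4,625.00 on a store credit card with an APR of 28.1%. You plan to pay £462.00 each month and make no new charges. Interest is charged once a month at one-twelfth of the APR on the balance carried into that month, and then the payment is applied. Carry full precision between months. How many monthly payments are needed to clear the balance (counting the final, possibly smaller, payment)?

Monthly rate r = 28.1%/12 = 2.34167% = 0.0234167.
Recurrence: B ← B·(1+r) − £462.00.
Month 1: interest £108.30; balance after payment £4,271.30.
Month 2: interest £100.02; balance after payment £3,909.32.
Closed form: n = −ln(1 − rB₀/P)/ln(1+r) = −ln(0.76558)/ln(1.02342) ≈ 11.540, so the balance reaches zero during payment 12.

12 months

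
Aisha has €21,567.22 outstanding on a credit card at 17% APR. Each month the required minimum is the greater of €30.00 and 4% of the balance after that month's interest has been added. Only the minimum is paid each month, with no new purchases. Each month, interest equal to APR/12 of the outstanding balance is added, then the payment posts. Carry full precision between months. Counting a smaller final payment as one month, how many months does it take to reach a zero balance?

157 months

Monthly rate r = 17%/12 = 1.41667% = 0.0141667.
While 4% of the post-interest balance exceeds €30.00, each month B ← (B·(1+r))·(1 − 0.04), i.e. B shrinks by the factor (1+r)·0.96 = 0.9736.
This holds for months 1–127. Entering month 128 the balance is €721.32; 4% of the post-interest balance is now below €30.00, so the flat €30.00 minimum applies from here.
From month 128 a fixed €30.00 at rate r clears €721.32 in 30 more payments. Total: 127 + 30 = 157 months.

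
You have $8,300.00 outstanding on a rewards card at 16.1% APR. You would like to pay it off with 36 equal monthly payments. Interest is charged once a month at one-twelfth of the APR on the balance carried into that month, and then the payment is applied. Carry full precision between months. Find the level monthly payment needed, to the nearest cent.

$292.21

Monthly rate r = 16.1%/12 = 1.34167% = 0.0134167.
Level-payment amortization: P = B₀·r / (1 − (1+r)^(−n)) = 8300.00·0.0134167 / (1 − 1.01342^(−36)).
Denominator 1 − (1+r)^(−36) = 0.381085763.
P = 111.358 / 0.381085763 ≈ 292.21.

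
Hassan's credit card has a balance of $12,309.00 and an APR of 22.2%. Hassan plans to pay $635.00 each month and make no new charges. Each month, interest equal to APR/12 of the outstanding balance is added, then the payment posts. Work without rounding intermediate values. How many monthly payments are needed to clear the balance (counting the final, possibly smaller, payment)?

25 months

Monthly rate r = 22.2%/12 = 1.85% = 0.0185.
Recurrence: B ← B·(1+r) − $635.00.
Month 1: interest $227.72; balance after payment $11,901.72.
Month 2: interest $220.18; balance after payment $11,486.90.
Closed form: n = −ln(1 − rB₀/P)/ln(1+r) = −ln(0.64139)/ln(1.0185) ≈ 24.228, so the balance reaches zero during payment 25.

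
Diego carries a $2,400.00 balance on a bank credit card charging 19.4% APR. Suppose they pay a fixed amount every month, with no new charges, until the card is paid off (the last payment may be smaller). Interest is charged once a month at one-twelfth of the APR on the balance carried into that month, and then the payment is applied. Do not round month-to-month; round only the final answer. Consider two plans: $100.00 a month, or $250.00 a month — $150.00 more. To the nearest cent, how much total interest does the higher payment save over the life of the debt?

Monthly rate r = 19.4%/12 = 1.61667% = 0.0161667.
At $100.00/mo: n = ⌈−ln(1 − rB₀/P)/ln(1+r)⌉ = 31 payments (last $61.93); total interest = total paid − $2,400.00 = $661.93.
At $250.00/mo: 11 payments (last $129.60); total interest $229.60.
Interest saved = $661.93 − $229.60 = $432.33.

$432.33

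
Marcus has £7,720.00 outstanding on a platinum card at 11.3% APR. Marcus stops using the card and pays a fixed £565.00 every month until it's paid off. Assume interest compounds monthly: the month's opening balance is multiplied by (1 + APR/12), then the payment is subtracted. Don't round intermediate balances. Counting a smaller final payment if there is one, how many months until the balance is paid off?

Monthly rate r = 11.3%/12 = 0.941667% = 0.00941667.
Recurrence: B ← B·(1+r) − £565.00.
Month 1: interest £72.70; balance after payment £7,227.70.
Month 2: interest £68.06; balance after payment £6,730.76.
Closed form: n = −ln(1 − rB₀/P)/ln(1+r) = −ln(0.87133)/ln(1.00942) ≈ 14.695, so the balance reaches zero during payment 15.

15 months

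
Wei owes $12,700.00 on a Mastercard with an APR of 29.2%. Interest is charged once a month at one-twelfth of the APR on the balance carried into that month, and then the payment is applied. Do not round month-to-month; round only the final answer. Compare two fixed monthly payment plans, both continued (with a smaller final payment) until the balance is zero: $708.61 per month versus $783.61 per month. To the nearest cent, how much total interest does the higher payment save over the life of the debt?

Monthly rate r = 29.2%/12 = 2.43333% = 0.0243333.
At $708.61/mo: n = ⌈−ln(1 − rB₀/P)/ln(1+r)⌉ = 24 payments (last $588.73); total interest = total paid − $12,700.00 = $4,186.76.
At $783.61/mo: 21 payments (last $674.14); total interest $3,646.34.
Interest saved = $4,186.76 − $3,646.34 = $540.42.

$540.42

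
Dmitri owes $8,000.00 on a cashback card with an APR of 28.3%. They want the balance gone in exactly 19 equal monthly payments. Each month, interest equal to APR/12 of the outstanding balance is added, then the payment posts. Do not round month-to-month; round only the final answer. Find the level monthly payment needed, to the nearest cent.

Monthly rate r = 28.3%/12 = 2.35833% = 0.0235833.
Level-payment amortization: P = B₀·r / (1 − (1+r)^(−n)) = 8000.00·0.0235833 / (1 − 1.02358^(−19)).
Denominator 1 − (1+r)^(−19) = 0.357816578.
P = 188.667 / 0.357816578 ≈ 527.27.

$527.27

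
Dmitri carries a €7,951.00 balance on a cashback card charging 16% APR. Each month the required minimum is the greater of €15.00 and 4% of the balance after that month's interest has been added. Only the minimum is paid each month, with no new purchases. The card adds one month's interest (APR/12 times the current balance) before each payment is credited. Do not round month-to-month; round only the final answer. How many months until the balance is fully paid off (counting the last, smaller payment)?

Monthly rate r = 16%/12 = 1.33333% = 0.0133333.
While 4% of the post-interest balance exceeds €15.00, each month B ← (B·(1+r))·(1 − 0.04), i.e. B shrinks by the factor (1+r)·0.96 = 0.9728.
This holds for months 1–112. Entering month 113 the balance is €362.29; 4% of the post-interest balance is now below €15.00, so the flat €15.00 minimum applies from here.
From month 113 a fixed €15.00 at rate r clears €362.29 in 30 more payments. Total: 112 + 30 = 142 months.

142 months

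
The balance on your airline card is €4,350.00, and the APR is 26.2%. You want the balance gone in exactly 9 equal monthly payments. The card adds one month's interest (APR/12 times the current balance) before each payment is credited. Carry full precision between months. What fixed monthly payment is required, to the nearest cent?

Monthly rate r = 26.2%/12 = 2.18333% = 0.0218333.
Level-payment amortization: P = B₀·r / (1 − (1+r)^(−n)) = 4350.00·0.0218333 / (1 − 1.02183^(−9)).
Denominator 1 − (1+r)^(−9) = 0.176659634.
P = 94.975 / 0.176659634 ≈ 537.62.

€537.62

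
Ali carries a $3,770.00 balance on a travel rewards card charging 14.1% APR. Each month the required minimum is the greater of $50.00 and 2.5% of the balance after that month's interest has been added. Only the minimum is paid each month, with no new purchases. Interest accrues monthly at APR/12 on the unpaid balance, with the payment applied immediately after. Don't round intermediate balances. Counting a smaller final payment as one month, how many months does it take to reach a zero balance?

Monthly rate r = 14.1%/12 = 1.175% = 0.01175.
While 2.5% of the post-interest balance exceeds $50.00, each month B ← (B·(1+r))·(1 − 0.025), i.e. B shrinks by the factor (1+r)·0.975 = 0.98646.
This holds for months 1–48. Entering month 49 the balance is $1,959.19; 2.5% of the post-interest balance is now below $50.00, so the flat $50.00 minimum applies from here.
From month 49 a fixed $50.00 at rate r clears $1,959.19 in 53 more payments. Total: 48 + 53 = 101 months.

101 months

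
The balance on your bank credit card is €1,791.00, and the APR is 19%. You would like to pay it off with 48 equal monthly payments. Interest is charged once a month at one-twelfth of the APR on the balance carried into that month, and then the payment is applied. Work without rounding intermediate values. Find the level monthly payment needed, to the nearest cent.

Monthly rate r = 19%/12 = 1.58333% = 0.0158333.
Level-payment amortization: P = B₀·r / (1 − (1+r)^(−n)) = 1791.00·0.0158333 / (1 − 1.01583^(−48)).
Denominator 1 − (1+r)^(−48) = 0.529540827.
P = 28.3575 / 0.529540827 ≈ 53.55.

€53.55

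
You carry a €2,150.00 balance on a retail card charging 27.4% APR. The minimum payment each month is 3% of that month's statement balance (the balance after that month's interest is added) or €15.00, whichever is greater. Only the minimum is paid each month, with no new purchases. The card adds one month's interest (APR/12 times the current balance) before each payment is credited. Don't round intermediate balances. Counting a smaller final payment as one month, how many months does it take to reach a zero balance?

Monthly rate r = 27.4%/12 = 2.28333% = 0.0228333.
While 3% of the post-interest balance exceeds €15.00, each month B ← (B·(1+r))·(1 − 0.03), i.e. B shrinks by the factor (1+r)·0.97 = 0.99215.
This holds for months 1–188. Entering month 189 the balance is €488.47; 3% of the post-interest balance is now below €15.00, so the flat €15.00 minimum applies from here.
From month 189 a fixed €15.00 at rate r clears €488.47 in 61 more payments. Total: 188 + 61 = 249 months.

249 months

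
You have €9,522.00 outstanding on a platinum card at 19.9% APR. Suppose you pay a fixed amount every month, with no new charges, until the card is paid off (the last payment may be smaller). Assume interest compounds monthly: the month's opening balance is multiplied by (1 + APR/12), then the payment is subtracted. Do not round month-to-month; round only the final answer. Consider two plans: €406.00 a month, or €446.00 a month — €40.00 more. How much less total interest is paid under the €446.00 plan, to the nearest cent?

€306.75

Monthly rate r = 19.9%/12 = 1.65833% = 0.0165833.
At €406.00/mo: n = ⌈−ln(1 − rB₀/P)/ln(1+r)⌉ = 30 payments (last €384.63); total interest = total paid − €9,522.00 = €2,636.63.
At €446.00/mo: 27 payments (last €255.88); total interest €2,329.88.
Interest saved = €2,636.63 − €2,329.88 = €306.75.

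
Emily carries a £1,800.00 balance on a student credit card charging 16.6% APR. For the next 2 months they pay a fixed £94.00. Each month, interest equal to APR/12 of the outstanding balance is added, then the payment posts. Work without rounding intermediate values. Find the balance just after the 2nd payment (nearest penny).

Monthly rate r = 16.6%/12 = 1.38333% = 0.0138333.
Each month: B ← B·(1+r) − £94.00.
Month 1: interest £24.90; balance after payment £1,730.90.
Month 2: interest £23.94; balance after payment £1,660.84.

£1,660.84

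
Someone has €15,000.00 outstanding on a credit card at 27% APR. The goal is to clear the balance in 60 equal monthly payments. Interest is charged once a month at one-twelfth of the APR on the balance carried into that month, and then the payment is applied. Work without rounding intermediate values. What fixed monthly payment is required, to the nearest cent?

€458.03

Monthly rate r = 27%/12 = 2.25% = 0.0225.
Level-payment amortization: P = B₀·r / (1 − (1+r)^(−n)) = 15000.00·0.0225 / (1 − 1.0225^(−60)).
Denominator 1 − (1+r)^(−60) = 0.736851439.
P = 337.5 / 0.736851439 ≈ 458.03.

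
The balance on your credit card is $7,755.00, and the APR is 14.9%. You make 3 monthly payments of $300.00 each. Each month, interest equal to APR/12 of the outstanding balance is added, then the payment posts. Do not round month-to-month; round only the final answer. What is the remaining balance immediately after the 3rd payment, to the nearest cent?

$7,136.25

Monthly rate r = 14.9%/12 = 1.24167% = 0.0124167.
Each month: B ← B·(1+r) − $300.00.
Month 1: interest $96.29; balance after payment $7,551.29.
Month 2: interest $93.76; balance after payment $7,345.05.
Month 3: interest $91.20; balance after payment $7,136.25.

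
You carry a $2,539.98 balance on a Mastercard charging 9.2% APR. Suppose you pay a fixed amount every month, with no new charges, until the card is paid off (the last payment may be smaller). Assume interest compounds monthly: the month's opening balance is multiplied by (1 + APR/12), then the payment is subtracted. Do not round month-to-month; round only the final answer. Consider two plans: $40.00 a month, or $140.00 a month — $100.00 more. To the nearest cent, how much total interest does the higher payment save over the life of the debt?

Monthly rate r = 9.2%/12 = 0.766667% = 0.00766667.
At $40.00/mo: n = ⌈−ln(1 − rB₀/P)/ln(1+r)⌉ = 88 payments (last $14.13); total interest = total paid − $2,539.98 = $954.15.
At $140.00/mo: 20 payments (last $85.53); total interest $205.55.
Interest saved = $954.15 − $205.55 = $748.60.

$748.60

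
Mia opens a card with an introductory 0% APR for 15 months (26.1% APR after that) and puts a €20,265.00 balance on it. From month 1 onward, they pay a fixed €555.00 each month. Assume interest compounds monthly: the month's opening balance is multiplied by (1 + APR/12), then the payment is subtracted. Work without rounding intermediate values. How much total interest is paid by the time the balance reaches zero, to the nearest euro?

€4,336

Promo months 1–15 at r₀ = 0%/12 = 0; months 16+ at r₁ = 26.1%/12 = 0.02175.
After month 15 (no interest yet): B = €20,265.00 − 15·€555.00 = €11,940.00.
Then at r₁ with €555.00/mo: n₂ = −ln(1 − r₁·B/P)/ln(1+r₁) ≈ 29.32 → 30 more payments.
Total paid = 44·€555.00 + €181.12 = €24,601.12; interest = €24,601.12 − €20,265.00 = €4,336.12.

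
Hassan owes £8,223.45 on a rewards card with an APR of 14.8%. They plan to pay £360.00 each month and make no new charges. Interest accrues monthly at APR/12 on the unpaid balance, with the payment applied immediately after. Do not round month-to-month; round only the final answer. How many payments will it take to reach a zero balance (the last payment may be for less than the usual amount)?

Monthly rate r = 14.8%/12 = 1.23333% = 0.0123333.
Recurrence: B ← B·(1+r) − £360.00.
Month 1: interest £101.42; balance after payment £7,964.87.
Month 2: interest £98.23; balance after payment £7,703.11.
Closed form: n = −ln(1 − rB₀/P)/ln(1+r) = −ln(0.71827)/ln(1.01233) ≈ 26.996, so the balance reaches zero during payment 27.

27 payments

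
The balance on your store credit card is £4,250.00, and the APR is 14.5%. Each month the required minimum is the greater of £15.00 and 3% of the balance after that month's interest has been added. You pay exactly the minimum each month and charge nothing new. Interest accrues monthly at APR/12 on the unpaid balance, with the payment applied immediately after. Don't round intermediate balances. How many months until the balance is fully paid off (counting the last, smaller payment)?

Monthly rate r = 14.5%/12 = 1.20833% = 0.0120833.
While 3% of the post-interest balance exceeds £15.00, each month B ← (B·(1+r))·(1 − 0.03), i.e. B shrinks by the factor (1+r)·0.97 = 0.98172.
This holds for months 1–117. Entering month 118 the balance is £490.89; 3% of the post-interest balance is now below £15.00, so the flat £15.00 minimum applies from here.
From month 118 a fixed £15.00 at rate r clears £490.89 in 42 more payments. Total: 117 + 42 = 159 months.

159 months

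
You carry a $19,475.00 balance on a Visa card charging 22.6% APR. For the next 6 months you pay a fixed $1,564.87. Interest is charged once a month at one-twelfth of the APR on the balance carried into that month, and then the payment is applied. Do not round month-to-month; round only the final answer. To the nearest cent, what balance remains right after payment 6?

Monthly rate r = 22.6%/12 = 1.88333% = 0.0188333.
Each month: B ← B·(1+r) − $1,564.87.
Month 1: interest $366.78; balance after payment $18,276.91.
Month 2: interest $344.22; balance after payment $17,056.25.
Month 3: interest $321.23; balance after payment $15,812.61.
Month 4: interest $297.80; balance after payment $14,545.54.
Month 5: interest $273.94; balance after payment $13,254.62.
Month 6: interest $249.63; balance after payment $11,939.37.

$11,939.37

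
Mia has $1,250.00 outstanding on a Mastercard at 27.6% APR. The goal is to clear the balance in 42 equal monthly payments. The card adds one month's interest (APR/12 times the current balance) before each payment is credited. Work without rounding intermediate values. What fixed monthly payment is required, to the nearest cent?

Monthly rate r = 27.6%/12 = 2.3% = 0.023.
Level-payment amortization: P = B₀·r / (1 − (1+r)^(−n)) = 1250.00·0.023 / (1 − 1.023^(−42)).
Denominator 1 − (1+r)^(−42) = 0.615210348.
P = 28.75 / 0.615210348 ≈ 46.73.

$46.73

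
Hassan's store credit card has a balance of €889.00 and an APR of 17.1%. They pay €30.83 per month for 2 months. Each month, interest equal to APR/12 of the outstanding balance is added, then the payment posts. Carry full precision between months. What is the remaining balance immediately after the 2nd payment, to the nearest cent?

Monthly rate r = 17.1%/12 = 1.425% = 0.01425.
Each month: B ← B·(1+r) − €30.83.
Month 1: interest €12.67; balance after payment €870.84.
Month 2: interest €12.41; balance after payment €852.42.

€852.42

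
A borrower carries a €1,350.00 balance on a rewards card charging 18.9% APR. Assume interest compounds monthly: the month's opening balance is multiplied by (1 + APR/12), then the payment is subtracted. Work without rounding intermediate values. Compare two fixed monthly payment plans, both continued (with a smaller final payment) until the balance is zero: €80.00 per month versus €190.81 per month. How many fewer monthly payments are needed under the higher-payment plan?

12 fewer payments

Monthly rate r = 18.9%/12 = 1.575% = 0.01575.
At €80.00/mo: n = ⌈−ln(1 − rB₀/P)/ln(1+r)⌉ = 20 payments (last €61.70); total interest = total paid − €1,350.00 = €231.70.
At €190.81/mo: 8 payments (last €107.26); total interest €92.93.
Payments saved = 20 − 8 = 12.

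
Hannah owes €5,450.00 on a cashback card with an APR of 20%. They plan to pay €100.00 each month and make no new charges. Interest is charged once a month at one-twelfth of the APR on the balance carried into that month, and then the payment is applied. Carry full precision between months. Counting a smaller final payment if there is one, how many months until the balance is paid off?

Monthly rate r = 20%/12 = 1.66667% = 0.0166667.
Recurrence: B ← B·(1+r) − €100.00.
Month 1: interest €90.83; balance after payment €5,440.83.
Month 2: interest €90.68; balance after payment €5,431.51.
Closed form: n = −ln(1 − rB₀/P)/ln(1+r) = −ln(0.091667)/ln(1.01667) ≈ 144.567, so the balance reaches zero during payment 145.

145 payments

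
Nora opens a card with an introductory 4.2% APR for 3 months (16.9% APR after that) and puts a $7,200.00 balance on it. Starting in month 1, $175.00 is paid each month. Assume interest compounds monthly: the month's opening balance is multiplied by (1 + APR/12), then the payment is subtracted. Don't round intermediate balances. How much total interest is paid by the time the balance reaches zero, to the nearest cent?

$3,127.58

Promo months 1–3 at r₀ = 4.2%/12 = 0.0035; months 4+ at r₁ = 16.9%/12 = 0.0140833.
After month 3: iterate B ← B·(1+r₀) − $175.00 for 3 months → $6,749.03.
Then at r₁ with $175.00/mo: n₂ = −ln(1 − r₁·B/P)/ln(1+r₁) ≈ 56.01 → 57 more payments.
Total paid = 59·$175.00 + $2.58 = $10,327.58; interest = $10,327.58 − $7,200.00 = $3,127.58.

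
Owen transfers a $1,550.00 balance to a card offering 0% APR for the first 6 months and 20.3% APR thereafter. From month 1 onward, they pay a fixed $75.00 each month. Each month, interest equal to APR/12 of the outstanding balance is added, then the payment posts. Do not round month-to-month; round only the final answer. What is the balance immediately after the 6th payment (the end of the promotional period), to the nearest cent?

Promo months 1–6 at r₀ = 0%/12 = 0; months 7+ at r₁ = 20.3%/12 = 0.0169167.
After month 6 (no interest yet): B = $1,550.00 − 6·$75.00 = $1,100.00.

$1,100.00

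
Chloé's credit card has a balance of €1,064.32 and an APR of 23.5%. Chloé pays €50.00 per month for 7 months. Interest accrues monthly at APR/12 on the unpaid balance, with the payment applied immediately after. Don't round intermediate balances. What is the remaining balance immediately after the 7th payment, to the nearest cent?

€847.83

Monthly rate r = 23.5%/12 = 1.95833% = 0.0195833.
Each month: B ← B·(1+r) − €50.00.
Month 1: interest €20.84; balance after payment €1,035.16.
Month 2: interest €20.27; balance after payment €1,005.43.
Month 3: interest €19.69; balance after payment €975.12.
Month 4: interest €19.10; balance after payment €944.22.
Month 5: interest €18.49; balance after payment €912.71.
Month 6: interest €17.87; balance after payment €880.59.
Month 7: interest €17.24; balance after payment €847.83.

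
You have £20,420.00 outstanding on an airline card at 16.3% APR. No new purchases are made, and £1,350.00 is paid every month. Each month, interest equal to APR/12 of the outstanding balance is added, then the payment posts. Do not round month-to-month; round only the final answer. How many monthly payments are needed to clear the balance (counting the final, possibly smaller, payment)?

18 payments

Monthly rate r = 16.3%/12 = 1.35833% = 0.0135833.
Recurrence: B ← B·(1+r) − £1,350.00.
Month 1: interest £277.37; balance after payment £19,347.37.
Month 2: interest £262.80; balance after payment £18,260.17.
Closed form: n = −ln(1 − rB₀/P)/ln(1+r) = −ln(0.79454)/ln(1.01358) ≈ 17.047, so the balance reaches zero during payment 18.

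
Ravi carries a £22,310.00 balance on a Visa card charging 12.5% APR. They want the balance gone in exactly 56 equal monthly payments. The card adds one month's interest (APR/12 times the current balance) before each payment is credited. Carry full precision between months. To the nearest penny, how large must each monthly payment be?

Monthly rate r = 12.5%/12 = 1.04167% = 0.0104167.
Level-payment amortization: P = B₀·r / (1 − (1+r)^(−n)) = 22310.00·0.0104167 / (1 − 1.01042^(−56)).
Denominator 1 − (1+r)^(−56) = 0.440278575.
P = 232.396 / 0.440278575 ≈ 527.84.

£527.84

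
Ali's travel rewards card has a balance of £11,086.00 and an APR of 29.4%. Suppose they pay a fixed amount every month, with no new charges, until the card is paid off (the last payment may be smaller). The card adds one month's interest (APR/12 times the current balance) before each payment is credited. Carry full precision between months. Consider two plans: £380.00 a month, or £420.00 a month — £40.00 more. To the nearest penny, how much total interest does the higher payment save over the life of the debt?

Monthly rate r = 29.4%/12 = 2.45% = 0.0245.
At £380.00/mo: n = ⌈−ln(1 − rB₀/P)/ln(1+r)⌉ = 52 payments (last £314.16); total interest = total paid − £11,086.00 = £8,608.16.
At £420.00/mo: 43 payments (last £412.95); total interest £6,966.95.
Interest saved = £8,608.16 − £6,966.95 = £1,641.21.

£1,641.21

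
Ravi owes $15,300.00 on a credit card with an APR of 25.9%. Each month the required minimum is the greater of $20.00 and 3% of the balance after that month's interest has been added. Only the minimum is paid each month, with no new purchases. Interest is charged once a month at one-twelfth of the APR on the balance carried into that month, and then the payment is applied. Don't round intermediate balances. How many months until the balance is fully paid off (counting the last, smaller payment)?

Monthly rate r = 25.9%/12 = 2.15833% = 0.0215833.
While 3% of the post-interest balance exceeds $20.00, each month B ← (B·(1+r))·(1 − 0.03), i.e. B shrinks by the factor (1+r)·0.97 = 0.99094.
This holds for months 1–347. Entering month 348 the balance is $649.37; 3% of the post-interest balance is now below $20.00, so the flat $20.00 minimum applies from here.
From month 348 a fixed $20.00 at rate r clears $649.37 in 57 more payments. Total: 347 + 57 = 404 months.

404 months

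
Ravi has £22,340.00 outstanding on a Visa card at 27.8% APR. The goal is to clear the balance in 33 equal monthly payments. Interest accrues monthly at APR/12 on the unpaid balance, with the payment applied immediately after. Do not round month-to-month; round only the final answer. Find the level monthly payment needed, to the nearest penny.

£975.84

Monthly rate r = 27.8%/12 = 2.31667% = 0.0231667.
Level-payment amortization: P = B₀·r / (1 − (1+r)^(−n)) = 22340.00·0.0231667 / (1 − 1.02317^(−33)).
Denominator 1 − (1+r)^(−33) = 0.53035537.
P = 517.543 / 0.53035537 ≈ 975.84.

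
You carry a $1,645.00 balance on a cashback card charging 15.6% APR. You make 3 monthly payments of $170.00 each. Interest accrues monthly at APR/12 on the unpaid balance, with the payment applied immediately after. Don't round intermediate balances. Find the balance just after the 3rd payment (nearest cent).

$1,193.33

Monthly rate r = 15.6%/12 = 1.3% = 0.013.
Each month: B ← B·(1+r) − $170.00.
Month 1: interest $21.38; balance after payment $1,496.38.
Month 2: interest $19.45; balance after payment $1,345.84.
Month 3: interest $17.50; balance after payment $1,193.33.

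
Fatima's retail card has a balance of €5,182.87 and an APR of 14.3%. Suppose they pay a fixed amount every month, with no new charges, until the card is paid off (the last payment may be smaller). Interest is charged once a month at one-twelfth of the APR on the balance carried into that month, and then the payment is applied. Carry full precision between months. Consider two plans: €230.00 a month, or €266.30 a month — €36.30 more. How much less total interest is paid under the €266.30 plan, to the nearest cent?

€139.50

Monthly rate r = 14.3%/12 = 1.19167% = 0.0119167.
At €230.00/mo: n = ⌈−ln(1 − rB₀/P)/ln(1+r)⌉ = 27 payments (last €91.60); total interest = total paid − €5,182.87 = €888.73.
At €266.30/mo: 23 payments (last €73.50); total interest €749.23.
Interest saved = €888.73 − €749.23 = €139.50.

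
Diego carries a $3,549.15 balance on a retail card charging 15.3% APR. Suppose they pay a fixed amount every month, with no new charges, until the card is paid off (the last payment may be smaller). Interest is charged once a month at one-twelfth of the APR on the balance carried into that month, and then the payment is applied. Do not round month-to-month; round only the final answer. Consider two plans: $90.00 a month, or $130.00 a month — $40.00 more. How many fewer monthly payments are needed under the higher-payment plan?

Monthly rate r = 15.3%/12 = 1.275% = 0.01275.
At $90.00/mo: n = ⌈−ln(1 − rB₀/P)/ln(1+r)⌉ = 56 payments (last $13.84); total interest = total paid − $3,549.15 = $1,414.69.
At $130.00/mo: 34 payments (last $100.27); total interest $841.12.
Payments saved = 56 − 34 = 22.

22 fewer payments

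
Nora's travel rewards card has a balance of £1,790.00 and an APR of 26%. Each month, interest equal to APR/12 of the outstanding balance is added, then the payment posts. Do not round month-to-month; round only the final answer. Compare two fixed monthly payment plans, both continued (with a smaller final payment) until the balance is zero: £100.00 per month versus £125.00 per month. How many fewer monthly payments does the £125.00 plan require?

Monthly rate r = 26%/12 = 2.16667% = 0.0216667.
At £100.00/mo: n = ⌈−ln(1 − rB₀/P)/ln(1+r)⌉ = 23 payments (last £89.55); total interest = total paid − £1,790.00 = £499.55.
At £125.00/mo: 18 payments (last £41.41); total interest £376.41.
Payments saved = 23 − 18 = 5.

5 fewer payments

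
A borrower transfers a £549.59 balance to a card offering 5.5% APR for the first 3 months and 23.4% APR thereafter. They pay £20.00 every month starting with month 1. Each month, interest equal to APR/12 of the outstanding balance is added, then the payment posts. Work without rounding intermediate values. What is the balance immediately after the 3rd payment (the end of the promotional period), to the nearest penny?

£496.91

Promo months 1–3 at r₀ = 5.5%/12 = 0.00458333; months 4+ at r₁ = 23.4%/12 = 0.0195.
After month 3: iterate B ← B·(1+r₀) − £20.00 for 3 months → £496.91.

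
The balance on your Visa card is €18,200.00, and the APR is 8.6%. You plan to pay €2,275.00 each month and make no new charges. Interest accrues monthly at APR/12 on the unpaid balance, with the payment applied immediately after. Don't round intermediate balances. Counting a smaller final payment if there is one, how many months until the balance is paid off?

Monthly rate r = 8.6%/12 = 0.716667% = 0.00716667.
Recurrence: B ← B·(1+r) − €2,275.00.
Month 1: interest €130.43; balance after payment €16,055.43.
Month 2: interest €115.06; balance after payment €13,895.50.
Closed form: n = −ln(1 − rB₀/P)/ln(1+r) = −ln(0.94267)/ln(1.00717) ≈ 8.268, so the balance reaches zero during payment 9.

9 months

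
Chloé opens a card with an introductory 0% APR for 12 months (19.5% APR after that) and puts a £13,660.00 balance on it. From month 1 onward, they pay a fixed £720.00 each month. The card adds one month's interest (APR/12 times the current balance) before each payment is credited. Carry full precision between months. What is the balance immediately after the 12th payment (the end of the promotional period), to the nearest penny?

Promo months 1–12 at r₀ = 0%/12 = 0; months 13+ at r₁ = 19.5%/12 = 0.01625.
After month 12 (no interest yet): B = £13,660.00 − 12·£720.00 = £5,020.00.

£5,020.00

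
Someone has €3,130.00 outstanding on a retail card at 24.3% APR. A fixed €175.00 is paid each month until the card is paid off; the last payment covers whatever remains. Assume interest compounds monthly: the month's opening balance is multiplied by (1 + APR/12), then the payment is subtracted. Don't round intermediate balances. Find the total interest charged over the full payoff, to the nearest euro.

€796

Monthly rate r = 24.3%/12 = 2.025% = 0.02025.
Payoff takes n = ⌈−ln(1 − rB₀/P)/ln(1+r)⌉ = ⌈22.432⌉ = 23 payments; the last is €76.02.
Total paid = 22·€175.00 + €76.02 = €3,926.02.
Total interest = total paid − principal = €3,926.02 − €3,130.00 = €796.02.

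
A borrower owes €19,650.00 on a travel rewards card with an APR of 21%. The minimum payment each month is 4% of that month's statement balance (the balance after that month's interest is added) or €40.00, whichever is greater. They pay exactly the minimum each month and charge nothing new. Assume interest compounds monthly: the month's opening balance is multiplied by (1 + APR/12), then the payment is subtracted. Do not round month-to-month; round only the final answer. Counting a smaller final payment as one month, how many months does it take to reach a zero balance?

161 months

Monthly rate r = 21%/12 = 1.75% = 0.0175.
While 4% of the post-interest balance exceeds €40.00, each month B ← (B·(1+r))·(1 − 0.04), i.e. B shrinks by the factor (1+r)·0.96 = 0.9768.
This holds for months 1–128. Entering month 129 the balance is €973.84; 4% of the post-interest balance is now below €40.00, so the flat €40.00 minimum applies from here.
From month 129 a fixed €40.00 at rate r clears €973.84 in 33 more payments. Total: 128 + 33 = 161 months.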